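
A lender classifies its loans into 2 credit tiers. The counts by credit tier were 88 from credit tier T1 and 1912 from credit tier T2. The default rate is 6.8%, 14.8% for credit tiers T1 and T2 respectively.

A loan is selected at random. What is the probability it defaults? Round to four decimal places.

Total: 88 + 1912 = 2000.
P(T1) = 88/2000 = 0.044. P(T2) = 1912/2000 = 0.956.
Using total probability over the partition,
P(D) = P(D|T1)·P(T1) + P(D|T2)·P(T2)
      = 0.068·0.044 + 0.148·0.956
      = 0.002992 + 0.141488 = 0.14448

0.1445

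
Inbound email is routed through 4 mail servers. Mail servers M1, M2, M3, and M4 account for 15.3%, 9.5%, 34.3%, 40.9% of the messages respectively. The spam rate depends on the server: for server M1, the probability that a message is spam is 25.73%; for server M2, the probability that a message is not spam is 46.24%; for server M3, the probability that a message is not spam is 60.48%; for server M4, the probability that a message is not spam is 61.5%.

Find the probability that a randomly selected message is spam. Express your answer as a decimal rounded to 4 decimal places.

P(S) ≈ 0.3835

P(S|M2) = 1 − 0.4624 = 0.5376.
P(S|M3) = 1 − 0.6048 = 0.3952.
P(S|M4) = 1 − 0.615 = 0.385.
Summing over the partition,
P(S) = P(S|M1)·P(M1) + P(S|M2)·P(M2) + P(S|M3)·P(M3) + P(S|M4)·P(M4)
      = 0.2573·0.153 + 0.5376·0.095 + 0.3952·0.343 + 0.385·0.409
      = 0.0393669 + 0.051072 + 0.1355536 + 0.157465 = 0.3834575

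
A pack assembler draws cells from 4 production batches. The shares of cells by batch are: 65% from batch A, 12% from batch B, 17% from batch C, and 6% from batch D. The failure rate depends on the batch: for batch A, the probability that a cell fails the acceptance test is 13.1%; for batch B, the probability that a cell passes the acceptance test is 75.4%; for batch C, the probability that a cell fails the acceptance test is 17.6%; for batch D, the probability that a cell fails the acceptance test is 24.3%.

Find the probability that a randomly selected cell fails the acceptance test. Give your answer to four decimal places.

P(F|B) = 1 − 0.754 = 0.246.
Using total probability over the partition,
P(F) = P(F|A)·P(A) + P(F|B)·P(B) + P(F|C)·P(C) + P(F|D)·P(D)
      = 0.131·0.65 + 0.246·0.12 + 0.176·0.17 + 0.243·0.06
      = 0.08515 + 0.02952 + 0.02992 + 0.01458 = 0.15917

P(F) ≈ 0.1592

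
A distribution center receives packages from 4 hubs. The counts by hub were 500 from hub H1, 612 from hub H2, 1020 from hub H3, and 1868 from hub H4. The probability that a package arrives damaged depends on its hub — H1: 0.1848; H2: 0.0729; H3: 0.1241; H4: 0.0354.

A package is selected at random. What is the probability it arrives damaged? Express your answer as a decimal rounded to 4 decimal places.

Total: 500 + 612 + 1020 + 1868 = 4000.
P(H1) = 500/4000 = 0.125. P(H2) = 612/4000 = 0.153. P(H3) = 1020/4000 = 0.255. P(H4) = 1868/4000 = 0.467.
Summing over the partition,
P(D) = P(D|H1)·P(H1) + P(D|H2)·P(H2) + P(D|H3)·P(H3) + P(D|H4)·P(H4)
      = 0.1848·0.125 + 0.0729·0.153 + 0.1241·0.255 + 0.0354·0.467
      = 0.0231 + 0.0111537 + 0.0316455 + 0.0165318 = 0.082431

0.0824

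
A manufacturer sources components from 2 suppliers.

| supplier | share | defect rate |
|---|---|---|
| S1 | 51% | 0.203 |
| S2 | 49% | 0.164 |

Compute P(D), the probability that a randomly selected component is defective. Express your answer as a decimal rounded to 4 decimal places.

P(D) ≈ 0.1839

Summing over the partition,
P(D) = P(D|S1)·P(S1) + P(D|S2)·P(S2)
      = 0.203·0.51 + 0.164·0.49
      = 0.10353 + 0.08036 = 0.18389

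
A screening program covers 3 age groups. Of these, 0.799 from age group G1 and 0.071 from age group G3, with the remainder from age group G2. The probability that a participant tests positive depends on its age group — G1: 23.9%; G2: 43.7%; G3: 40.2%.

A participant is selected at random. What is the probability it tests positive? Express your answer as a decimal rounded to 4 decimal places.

0.2763

P(G2) = 1 − (0.799 + 0.071) = 0.13.
By the law of total probability,
P(T) = P(T|G1)·P(G1) + P(T|G2)·P(G2) + P(T|G3)·P(G3)
      = 0.239·0.799 + 0.437·0.13 + 0.402·0.071
      = 0.190961 + 0.05681 + 0.028542 = 0.276313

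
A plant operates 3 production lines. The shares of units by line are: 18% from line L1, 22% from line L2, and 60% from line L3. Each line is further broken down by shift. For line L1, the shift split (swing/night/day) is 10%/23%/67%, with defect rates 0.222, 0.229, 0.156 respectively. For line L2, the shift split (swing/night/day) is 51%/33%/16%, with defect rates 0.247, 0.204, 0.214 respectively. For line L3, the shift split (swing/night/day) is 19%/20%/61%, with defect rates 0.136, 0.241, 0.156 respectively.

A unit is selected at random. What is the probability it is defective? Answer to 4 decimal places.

0.1839

P(D|L1) = 0.1·0.222 + 0.23·0.229 + 0.67·0.156 = 0.0222 + 0.05267 + 0.10452 = 0.17939
P(D|L2) = 0.51·0.247 + 0.33·0.204 + 0.16·0.214 = 0.12597 + 0.06732 + 0.03424 = 0.22753
P(D|L3) = 0.19·0.136 + 0.2·0.241 + 0.61·0.156 = 0.02584 + 0.0482 + 0.09516 = 0.1692
By total probability over the outer partition,
P(D) = 0.18·0.17939 + 0.22·0.22753 + 0.6·0.1692
      = 0.0322902 + 0.0500566 + 0.10152 = 0.1838668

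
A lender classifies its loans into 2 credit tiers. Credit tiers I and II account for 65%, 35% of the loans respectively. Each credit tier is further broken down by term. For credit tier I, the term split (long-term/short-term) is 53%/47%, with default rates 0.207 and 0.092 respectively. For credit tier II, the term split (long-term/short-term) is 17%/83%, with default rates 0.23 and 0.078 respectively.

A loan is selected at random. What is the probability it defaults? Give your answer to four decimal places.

P(D|I) = 0.53·0.207 + 0.47·0.092 = 0.10971 + 0.04324 = 0.15295
P(D|II) = 0.17·0.23 + 0.83·0.078 = 0.0391 + 0.06474 = 0.10384
Then overall,
P(D) = 0.65·0.15295 + 0.35·0.10384
      = 0.0994175 + 0.036344 = 0.1357615

P(D) ≈ 0.1358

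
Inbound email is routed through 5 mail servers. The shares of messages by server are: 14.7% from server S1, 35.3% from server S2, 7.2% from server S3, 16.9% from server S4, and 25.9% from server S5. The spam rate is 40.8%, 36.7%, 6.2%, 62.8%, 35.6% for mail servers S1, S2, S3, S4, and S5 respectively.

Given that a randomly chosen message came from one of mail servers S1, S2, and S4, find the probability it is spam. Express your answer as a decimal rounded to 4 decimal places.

0.4419

Let J = {S1, S2, S4}.
P(J) = 0.147 + 0.353 + 0.169 = 0.669.
P(S ∩ J) = 0.408·0.147 + 0.367·0.353 + 0.628·0.169 = 0.059976 + 0.129551 + 0.106132 = 0.295659.
P(S | J) = 0.295659 / 0.669 = 0.441942…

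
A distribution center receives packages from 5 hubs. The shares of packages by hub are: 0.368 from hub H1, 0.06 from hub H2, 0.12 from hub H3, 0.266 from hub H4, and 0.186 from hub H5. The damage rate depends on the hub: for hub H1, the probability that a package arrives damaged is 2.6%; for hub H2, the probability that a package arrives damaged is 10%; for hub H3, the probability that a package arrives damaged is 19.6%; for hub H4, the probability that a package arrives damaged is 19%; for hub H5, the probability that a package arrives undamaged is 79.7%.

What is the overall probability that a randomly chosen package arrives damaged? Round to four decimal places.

P(D|H5) = 1 − 0.797 = 0.203.
P(D) = P(D|H1)·P(H1) + P(D|H2)·P(H2) + P(D|H3)·P(H3) + P(D|H4)·P(H4) + P(D|H5)·P(H5)
      = 0.026·0.368 + 0.1·0.06 + 0.196·0.12 + 0.19·0.266 + 0.203·0.186
      = 0.009568 + 0.006 + 0.02352 + 0.05054 + 0.037758 = 0.127386

P(D) ≈ 0.1274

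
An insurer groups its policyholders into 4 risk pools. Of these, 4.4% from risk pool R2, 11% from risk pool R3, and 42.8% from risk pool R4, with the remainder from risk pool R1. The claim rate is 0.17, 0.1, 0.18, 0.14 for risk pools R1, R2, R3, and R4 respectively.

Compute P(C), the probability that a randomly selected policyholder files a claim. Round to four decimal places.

P(C) ≈ 0.1552

P(R1) = 1 − (0.044 + 0.11 + 0.428) = 0.418.
Summing over the partition,
P(C) = P(C|R1)·P(R1) + P(C|R2)·P(R2) + P(C|R3)·P(R3) + P(C|R4)·P(R4)
      = 0.17·0.418 + 0.1·0.044 + 0.18·0.11 + 0.14·0.428
      = 0.07106 + 0.0044 + 0.0198 + 0.05992 = 0.15518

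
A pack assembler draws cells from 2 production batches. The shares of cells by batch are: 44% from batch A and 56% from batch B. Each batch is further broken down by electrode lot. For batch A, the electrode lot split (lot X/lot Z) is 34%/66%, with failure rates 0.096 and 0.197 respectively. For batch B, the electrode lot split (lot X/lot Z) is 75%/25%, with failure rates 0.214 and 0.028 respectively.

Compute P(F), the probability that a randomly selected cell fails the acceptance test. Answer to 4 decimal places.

P(F|A) = 0.34·0.096 + 0.66·0.197 = 0.03264 + 0.13002 = 0.16266
P(F|B) = 0.75·0.214 + 0.25·0.028 = 0.1605 + 0.007 = 0.1675
By total probability over the outer partition,
P(F) = 0.44·0.16266 + 0.56·0.1675
      = 0.0715704 + 0.0938 = 0.1653704

P(F) ≈ 0.1654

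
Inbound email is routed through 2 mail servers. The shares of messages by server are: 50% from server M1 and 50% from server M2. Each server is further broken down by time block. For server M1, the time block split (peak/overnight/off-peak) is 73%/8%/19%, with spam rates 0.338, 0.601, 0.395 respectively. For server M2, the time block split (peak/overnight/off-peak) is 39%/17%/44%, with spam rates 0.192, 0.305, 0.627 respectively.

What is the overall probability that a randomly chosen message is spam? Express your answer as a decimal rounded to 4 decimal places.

0.3862

P(S|M1) = 0.73·0.338 + 0.08·0.601 + 0.19·0.395 = 0.24674 + 0.04808 + 0.07505 = 0.36987
P(S|M2) = 0.39·0.192 + 0.17·0.305 + 0.44·0.627 = 0.07488 + 0.05185 + 0.27588 = 0.40261
By total probability over the outer partition,
P(S) = 0.5·0.36987 + 0.5·0.40261
      = 0.184935 + 0.201305 = 0.38624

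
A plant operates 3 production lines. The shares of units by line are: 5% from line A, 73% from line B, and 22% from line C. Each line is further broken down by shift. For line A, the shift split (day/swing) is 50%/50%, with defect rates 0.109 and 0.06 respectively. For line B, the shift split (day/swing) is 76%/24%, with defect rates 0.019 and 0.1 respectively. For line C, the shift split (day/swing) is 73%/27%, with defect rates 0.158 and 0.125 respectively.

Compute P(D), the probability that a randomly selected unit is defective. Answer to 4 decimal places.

P(D) ≈ 0.0651

P(D|A) = 0.5·0.109 + 0.5·0.06 = 0.0545 + 0.03 = 0.0845
P(D|B) = 0.76·0.019 + 0.24·0.1 = 0.01444 + 0.024 = 0.03844
P(D|C) = 0.73·0.158 + 0.27·0.125 = 0.11534 + 0.03375 = 0.14909
By total probability over the outer partition,
P(D) = 0.05·0.0845 + 0.73·0.03844 + 0.22·0.14909
      = 0.004225 + 0.0280612 + 0.0327998 = 0.065086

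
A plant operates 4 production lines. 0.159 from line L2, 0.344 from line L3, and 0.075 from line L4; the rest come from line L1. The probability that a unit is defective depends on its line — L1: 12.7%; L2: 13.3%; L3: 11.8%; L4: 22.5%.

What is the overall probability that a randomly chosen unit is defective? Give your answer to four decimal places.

P(D) ≈ 0.1322

P(L1) = 1 − (0.159 + 0.344 + 0.075) = 0.422.
P(D) = P(D|L1)·P(L1) + P(D|L2)·P(L2) + P(D|L3)·P(L3) + P(D|L4)·P(L4)
      = 0.127·0.422 + 0.133·0.159 + 0.118·0.344 + 0.225·0.075
      = 0.053594 + 0.021147 + 0.040592 + 0.016875 = 0.132208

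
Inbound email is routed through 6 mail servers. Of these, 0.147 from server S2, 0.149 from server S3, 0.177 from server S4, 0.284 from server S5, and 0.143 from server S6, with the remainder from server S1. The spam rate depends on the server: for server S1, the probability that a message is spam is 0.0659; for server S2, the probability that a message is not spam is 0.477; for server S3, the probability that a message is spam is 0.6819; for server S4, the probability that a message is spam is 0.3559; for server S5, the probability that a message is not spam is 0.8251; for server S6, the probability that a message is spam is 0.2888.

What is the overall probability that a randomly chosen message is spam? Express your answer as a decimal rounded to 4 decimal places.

0.3390

P(S1) = 1 − (0.147 + 0.149 + 0.177 + 0.284 + 0.143) = 0.1.
P(S|S2) = 1 − 0.477 = 0.523.
P(S|S5) = 1 − 0.8251 = 0.1749.
P(S) = P(S|S1)·P(S1) + P(S|S2)·P(S2) + P(S|S3)·P(S3) + P(S|S4)·P(S4) + P(S|S5)·P(S5) + P(S|S6)·P(S6)
      = 0.0659·0.1 + 0.523·0.147 + 0.6819·0.149 + 0.3559·0.177 + 0.1749·0.284 + 0.2888·0.143
      = 0.00659 + 0.076881 + 0.1016031 + 0.0629943 + 0.0496716 + 0.0412984 = 0.3390384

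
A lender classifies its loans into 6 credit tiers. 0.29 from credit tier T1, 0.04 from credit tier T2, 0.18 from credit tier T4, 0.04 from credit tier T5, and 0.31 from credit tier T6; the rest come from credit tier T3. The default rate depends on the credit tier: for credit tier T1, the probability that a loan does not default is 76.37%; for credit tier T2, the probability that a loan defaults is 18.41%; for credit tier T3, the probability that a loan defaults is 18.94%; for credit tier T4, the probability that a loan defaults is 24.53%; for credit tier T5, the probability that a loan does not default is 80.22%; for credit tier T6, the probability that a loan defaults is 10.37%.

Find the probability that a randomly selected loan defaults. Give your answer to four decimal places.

P(T3) = 1 − (0.29 + 0.04 + 0.18 + 0.04 + 0.31) = 0.14.
P(D|T1) = 1 − 0.7637 = 0.2363.
P(D|T5) = 1 − 0.8022 = 0.1978.
Using total probability over the partition,
P(D) = P(D|T1)·P(T1) + P(D|T2)·P(T2) + P(D|T3)·P(T3) + P(D|T4)·P(T4) + P(D|T5)·P(T5) + P(D|T6)·P(T6)
      = 0.2363·0.29 + 0.1841·0.04 + 0.1894·0.14 + 0.2453·0.18 + 0.1978·0.04 + 0.1037·0.31
      = 0.068527 + 0.007364 + 0.026516 + 0.044154 + 0.007912 + 0.032147 = 0.18662

P(D) ≈ 0.1866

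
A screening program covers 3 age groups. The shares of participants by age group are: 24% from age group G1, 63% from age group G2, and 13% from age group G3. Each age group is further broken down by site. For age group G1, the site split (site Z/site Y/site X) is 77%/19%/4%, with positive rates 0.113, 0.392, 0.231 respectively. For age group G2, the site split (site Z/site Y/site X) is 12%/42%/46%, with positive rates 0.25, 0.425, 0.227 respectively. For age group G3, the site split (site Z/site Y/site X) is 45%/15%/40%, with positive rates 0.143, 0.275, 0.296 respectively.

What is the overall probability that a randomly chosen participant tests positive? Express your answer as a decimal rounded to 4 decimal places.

P(T|G1) = 0.77·0.113 + 0.19·0.392 + 0.04·0.231 = 0.08701 + 0.07448 + 0.00924 = 0.17073
P(T|G2) = 0.12·0.25 + 0.42·0.425 + 0.46·0.227 = 0.03 + 0.1785 + 0.10442 = 0.31292
P(T|G3) = 0.45·0.143 + 0.15·0.275 + 0.4·0.296 = 0.06435 + 0.04125 + 0.1184 = 0.224
Then overall,
P(T) = 0.24·0.17073 + 0.63·0.31292 + 0.13·0.224
      = 0.0409752 + 0.1971396 + 0.02912 = 0.2672348

0.2672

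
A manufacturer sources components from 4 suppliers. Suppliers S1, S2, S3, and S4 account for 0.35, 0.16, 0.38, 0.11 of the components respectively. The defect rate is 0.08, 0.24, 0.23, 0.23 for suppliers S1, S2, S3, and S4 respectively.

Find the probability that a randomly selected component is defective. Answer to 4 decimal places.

P(D) = P(D|S1)·P(S1) + P(D|S2)·P(S2) + P(D|S3)·P(S3) + P(D|S4)·P(S4)
      = 0.08·0.35 + 0.24·0.16 + 0.23·0.38 + 0.23·0.11
      = 0.028 + 0.0384 + 0.0874 + 0.0253 = 0.1791

0.1791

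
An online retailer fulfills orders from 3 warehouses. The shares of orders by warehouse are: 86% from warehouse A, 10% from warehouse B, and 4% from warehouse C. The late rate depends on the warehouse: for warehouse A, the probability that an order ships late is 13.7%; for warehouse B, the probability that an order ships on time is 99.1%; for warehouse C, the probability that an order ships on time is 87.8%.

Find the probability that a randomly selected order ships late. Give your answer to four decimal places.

P(L|B) = 1 − 0.991 = 0.009.
P(L|C) = 1 − 0.878 = 0.122.
P(L) = P(L|A)·P(A) + P(L|B)·P(B) + P(L|C)·P(C)
      = 0.137·0.86 + 0.009·0.1 + 0.122·0.04
      = 0.11782 + 0.0009 + 0.00488 = 0.1236

P(L) ≈ 0.1236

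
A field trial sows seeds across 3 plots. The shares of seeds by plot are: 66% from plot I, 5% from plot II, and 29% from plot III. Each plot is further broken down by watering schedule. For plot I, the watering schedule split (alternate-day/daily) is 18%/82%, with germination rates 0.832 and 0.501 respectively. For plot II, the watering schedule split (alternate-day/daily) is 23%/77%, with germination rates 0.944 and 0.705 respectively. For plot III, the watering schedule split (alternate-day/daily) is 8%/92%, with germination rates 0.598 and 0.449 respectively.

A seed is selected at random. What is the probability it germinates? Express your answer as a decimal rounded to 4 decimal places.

P(G|I) = 0.18·0.832 + 0.82·0.501 = 0.14976 + 0.41082 = 0.56058
P(G|II) = 0.23·0.944 + 0.77·0.705 = 0.21712 + 0.54285 = 0.75997
P(G|III) = 0.08·0.598 + 0.92·0.449 = 0.04784 + 0.41308 = 0.46092
By total probability over the outer partition,
P(G) = 0.66·0.56058 + 0.05·0.75997 + 0.29·0.46092
      = 0.3699828 + 0.0379985 + 0.1336668 = 0.5416481

0.5416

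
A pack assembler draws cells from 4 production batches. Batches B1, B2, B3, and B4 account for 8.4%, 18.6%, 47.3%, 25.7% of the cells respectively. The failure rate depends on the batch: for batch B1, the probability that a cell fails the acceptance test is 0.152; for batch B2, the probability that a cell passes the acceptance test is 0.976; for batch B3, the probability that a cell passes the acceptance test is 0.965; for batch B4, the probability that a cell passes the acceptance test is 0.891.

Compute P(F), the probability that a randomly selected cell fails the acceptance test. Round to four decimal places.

0.0618

P(F|B2) = 1 − 0.976 = 0.024.
P(F|B3) = 1 − 0.965 = 0.035.
P(F|B4) = 1 − 0.891 = 0.109.
P(F) = P(F|B1)·P(B1) + P(F|B2)·P(B2) + P(F|B3)·P(B3) + P(F|B4)·P(B4)
      = 0.152·0.084 + 0.024·0.186 + 0.035·0.473 + 0.109·0.257
      = 0.012768 + 0.004464 + 0.016555 + 0.028013 = 0.0618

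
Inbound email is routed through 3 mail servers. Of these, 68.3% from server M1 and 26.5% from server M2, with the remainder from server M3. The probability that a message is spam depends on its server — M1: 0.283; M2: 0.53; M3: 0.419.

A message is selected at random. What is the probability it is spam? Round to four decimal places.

0.3555

P(M3) = 1 − (0.683 + 0.265) = 0.052.
P(S) = P(S|M1)·P(M1) + P(S|M2)·P(M2) + P(S|M3)·P(M3)
      = 0.283·0.683 + 0.53·0.265 + 0.419·0.052
      = 0.193289 + 0.14045 + 0.021788 = 0.355527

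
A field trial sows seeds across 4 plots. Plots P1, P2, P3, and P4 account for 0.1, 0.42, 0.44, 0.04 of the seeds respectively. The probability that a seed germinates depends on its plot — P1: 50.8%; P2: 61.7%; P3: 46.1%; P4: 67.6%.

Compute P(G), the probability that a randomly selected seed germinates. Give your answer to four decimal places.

P(G) ≈ 0.5398

Using total probability over the partition,
P(G) = P(G|P1)·P(P1) + P(G|P2)·P(P2) + P(G|P3)·P(P3) + P(G|P4)·P(P4)
      = 0.508·0.1 + 0.617·0.42 + 0.461·0.44 + 0.676·0.04
      = 0.0508 + 0.25914 + 0.20284 + 0.02704 = 0.53982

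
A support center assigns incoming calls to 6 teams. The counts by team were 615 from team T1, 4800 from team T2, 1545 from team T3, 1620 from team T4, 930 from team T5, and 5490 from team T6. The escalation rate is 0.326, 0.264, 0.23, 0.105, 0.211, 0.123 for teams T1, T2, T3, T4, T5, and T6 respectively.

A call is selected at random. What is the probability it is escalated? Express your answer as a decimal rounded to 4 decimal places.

0.1910

Total: 615 + 4800 + 1545 + 1620 + 930 + 5490 = 15000.
P(T1) = 615/15000 = 0.041. P(T2) = 4800/15000 = 0.32. P(T3) = 1545/15000 = 0.103. P(T4) = 1620/15000 = 0.108. P(T5) = 930/15000 = 0.062. P(T6) = 5490/15000 = 0.366.
P(E) = P(E|T1)·P(T1) + P(E|T2)·P(T2) + P(E|T3)·P(T3) + P(E|T4)·P(T4) + P(E|T5)·P(T5) + P(E|T6)·P(T6)
      = 0.326·0.041 + 0.264·0.32 + 0.23·0.103 + 0.105·0.108 + 0.211·0.062 + 0.123·0.366
      = 0.013366 + 0.08448 + 0.02369 + 0.01134 + 0.013082 + 0.045018 = 0.190976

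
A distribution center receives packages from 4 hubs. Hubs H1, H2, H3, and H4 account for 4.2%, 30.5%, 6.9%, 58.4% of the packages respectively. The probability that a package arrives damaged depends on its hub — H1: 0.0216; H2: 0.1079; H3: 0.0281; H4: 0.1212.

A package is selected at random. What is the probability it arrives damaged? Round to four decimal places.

By the law of total probability,
P(D) = P(D|H1)·P(H1) + P(D|H2)·P(H2) + P(D|H3)·P(H3) + P(D|H4)·P(H4)
      = 0.0216·0.042 + 0.1079·0.305 + 0.0281·0.069 + 0.1212·0.584
      = 0.0009072 + 0.0329095 + 0.0019389 + 0.0707808 = 0.1065364

P(D) ≈ 0.1065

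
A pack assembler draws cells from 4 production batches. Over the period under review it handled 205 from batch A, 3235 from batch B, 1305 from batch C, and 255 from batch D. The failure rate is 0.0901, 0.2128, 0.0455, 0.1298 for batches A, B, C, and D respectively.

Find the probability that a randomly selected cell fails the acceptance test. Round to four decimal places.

0.1599

Total: 205 + 3235 + 1305 + 255 = 5000.
P(A) = 205/5000 = 0.041. P(B) = 3235/5000 = 0.647. P(C) = 1305/5000 = 0.261. P(D) = 255/5000 = 0.051.
Using total probability over the partition,
P(F) = P(F|A)·P(A) + P(F|B)·P(B) + P(F|C)·P(C) + P(F|D)·P(D)
      = 0.0901·0.041 + 0.2128·0.647 + 0.0455·0.261 + 0.1298·0.051
      = 0.0036941 + 0.1376816 + 0.0118755 + 0.0066198 = 0.159871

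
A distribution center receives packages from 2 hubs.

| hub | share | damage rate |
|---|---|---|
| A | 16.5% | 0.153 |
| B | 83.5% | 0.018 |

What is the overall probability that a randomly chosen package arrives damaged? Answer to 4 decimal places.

Summing over the partition,
P(D) = P(D|A)·P(A) + P(D|B)·P(B)
      = 0.153·0.165 + 0.018·0.835
      = 0.025245 + 0.01503 = 0.040275

P(D) ≈ 0.0403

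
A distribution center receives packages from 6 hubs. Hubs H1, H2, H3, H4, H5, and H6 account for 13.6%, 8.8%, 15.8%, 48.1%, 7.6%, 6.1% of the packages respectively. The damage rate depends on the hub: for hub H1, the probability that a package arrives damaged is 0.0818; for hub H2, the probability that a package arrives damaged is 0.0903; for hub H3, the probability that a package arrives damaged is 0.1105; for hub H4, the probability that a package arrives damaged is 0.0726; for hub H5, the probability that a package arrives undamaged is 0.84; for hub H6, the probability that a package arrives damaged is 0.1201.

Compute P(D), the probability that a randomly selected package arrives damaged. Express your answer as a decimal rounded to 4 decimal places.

P(D|H5) = 1 − 0.84 = 0.16.
P(D) = P(D|H1)·P(H1) + P(D|H2)·P(H2) + P(D|H3)·P(H3) + P(D|H4)·P(H4) + P(D|H5)·P(H5) + P(D|H6)·P(H6)
      = 0.0818·0.136 + 0.0903·0.088 + 0.1105·0.158 + 0.0726·0.481 + 0.16·0.076 + 0.1201·0.061
      = 0.0111248 + 0.0079464 + 0.017459 + 0.0349206 + 0.01216 + 0.0073261 = 0.0909369

0.0909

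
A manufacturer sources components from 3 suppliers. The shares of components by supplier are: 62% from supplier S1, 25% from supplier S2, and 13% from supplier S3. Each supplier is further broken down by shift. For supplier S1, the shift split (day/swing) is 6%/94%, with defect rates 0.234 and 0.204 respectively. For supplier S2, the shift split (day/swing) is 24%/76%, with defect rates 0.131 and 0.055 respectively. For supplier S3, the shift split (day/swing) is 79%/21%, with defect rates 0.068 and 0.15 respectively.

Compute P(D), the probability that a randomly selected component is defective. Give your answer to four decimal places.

0.1570

P(D|S1) = 0.06·0.234 + 0.94·0.204 = 0.01404 + 0.19176 = 0.2058
P(D|S2) = 0.24·0.131 + 0.76·0.055 = 0.03144 + 0.0418 = 0.07324
P(D|S3) = 0.79·0.068 + 0.21·0.15 = 0.05372 + 0.0315 = 0.08522
Then overall,
P(D) = 0.62·0.2058 + 0.25·0.07324 + 0.13·0.08522
      = 0.127596 + 0.01831 + 0.0110786 = 0.1569846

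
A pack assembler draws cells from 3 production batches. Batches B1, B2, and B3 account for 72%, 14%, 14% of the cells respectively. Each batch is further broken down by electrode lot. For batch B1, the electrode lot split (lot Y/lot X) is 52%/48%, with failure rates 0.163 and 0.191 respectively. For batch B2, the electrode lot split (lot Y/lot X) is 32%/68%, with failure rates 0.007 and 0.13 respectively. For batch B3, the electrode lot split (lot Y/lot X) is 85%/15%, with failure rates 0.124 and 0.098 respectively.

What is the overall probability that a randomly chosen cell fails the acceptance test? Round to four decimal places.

0.1565

P(F|B1) = 0.52·0.163 + 0.48·0.191 = 0.08476 + 0.09168 = 0.17644
P(F|B2) = 0.32·0.007 + 0.68·0.13 = 0.00224 + 0.0884 = 0.09064
P(F|B3) = 0.85·0.124 + 0.15·0.098 = 0.1054 + 0.0147 = 0.1201
Then overall,
P(F) = 0.72·0.17644 + 0.14·0.09064 + 0.14·0.1201
      = 0.1270368 + 0.0126896 + 0.016814 = 0.1565404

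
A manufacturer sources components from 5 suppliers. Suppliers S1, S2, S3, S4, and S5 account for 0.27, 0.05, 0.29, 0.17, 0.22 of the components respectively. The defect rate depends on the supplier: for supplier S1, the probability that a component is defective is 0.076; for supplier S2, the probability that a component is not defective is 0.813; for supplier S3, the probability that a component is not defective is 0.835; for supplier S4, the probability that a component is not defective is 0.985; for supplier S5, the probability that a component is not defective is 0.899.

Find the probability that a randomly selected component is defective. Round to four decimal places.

P(D|S2) = 1 − 0.813 = 0.187.
P(D|S3) = 1 − 0.835 = 0.165.
P(D|S4) = 1 − 0.985 = 0.015.
P(D|S5) = 1 − 0.899 = 0.101.
By the law of total probability,
P(D) = P(D|S1)·P(S1) + P(D|S2)·P(S2) + P(D|S3)·P(S3) + P(D|S4)·P(S4) + P(D|S5)·P(S5)
      = 0.076·0.27 + 0.187·0.05 + 0.165·0.29 + 0.015·0.17 + 0.101·0.22
      = 0.02052 + 0.00935 + 0.04785 + 0.00255 + 0.02222 = 0.10249

0.1025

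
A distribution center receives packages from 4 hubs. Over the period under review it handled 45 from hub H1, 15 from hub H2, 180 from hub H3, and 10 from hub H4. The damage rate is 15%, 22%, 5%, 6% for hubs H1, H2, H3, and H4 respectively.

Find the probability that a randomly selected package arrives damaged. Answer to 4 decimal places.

P(D) ≈ 0.0786

Total: 45 + 15 + 180 + 10 = 250.
P(H1) = 45/250 = 0.18. P(H2) = 15/250 = 0.06. P(H3) = 180/250 = 0.72. P(H4) = 10/250 = 0.04.
P(D) = P(D|H1)·P(H1) + P(D|H2)·P(H2) + P(D|H3)·P(H3) + P(D|H4)·P(H4)
      = 0.15·0.18 + 0.22·0.06 + 0.05·0.72 + 0.06·0.04
      = 0.027 + 0.0132 + 0.036 + 0.0024 = 0.0786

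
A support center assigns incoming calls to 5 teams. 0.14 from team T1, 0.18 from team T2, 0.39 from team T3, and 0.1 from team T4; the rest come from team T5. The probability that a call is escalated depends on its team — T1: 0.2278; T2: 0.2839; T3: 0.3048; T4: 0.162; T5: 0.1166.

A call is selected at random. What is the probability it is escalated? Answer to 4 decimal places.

P(T5) = 1 − (0.14 + 0.18 + 0.39 + 0.1) = 0.19.
Summing over the partition,
P(E) = P(E|T1)·P(T1) + P(E|T2)·P(T2) + P(E|T3)·P(T3) + P(E|T4)·P(T4) + P(E|T5)·P(T5)
      = 0.2278·0.14 + 0.2839·0.18 + 0.3048·0.39 + 0.162·0.1 + 0.1166·0.19
      = 0.031892 + 0.051102 + 0.118872 + 0.0162 + 0.022154 = 0.24022

P(E) ≈ 0.2402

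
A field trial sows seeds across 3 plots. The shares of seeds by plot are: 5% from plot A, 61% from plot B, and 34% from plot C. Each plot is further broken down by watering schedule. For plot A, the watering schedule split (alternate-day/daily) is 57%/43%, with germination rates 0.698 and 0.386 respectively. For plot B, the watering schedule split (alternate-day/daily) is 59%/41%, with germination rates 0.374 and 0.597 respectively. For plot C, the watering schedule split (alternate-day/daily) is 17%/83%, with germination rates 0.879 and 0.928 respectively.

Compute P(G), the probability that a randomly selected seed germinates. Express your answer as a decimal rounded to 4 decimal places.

0.6248

P(G|A) = 0.57·0.698 + 0.43·0.386 = 0.39786 + 0.16598 = 0.56384
P(G|B) = 0.59·0.374 + 0.41·0.597 = 0.22066 + 0.24477 = 0.46543
P(G|C) = 0.17·0.879 + 0.83·0.928 = 0.14943 + 0.77024 = 0.91967
Then overall,
P(G) = 0.05·0.56384 + 0.61·0.46543 + 0.34·0.91967
      = 0.028192 + 0.2839123 + 0.3126878 = 0.6247921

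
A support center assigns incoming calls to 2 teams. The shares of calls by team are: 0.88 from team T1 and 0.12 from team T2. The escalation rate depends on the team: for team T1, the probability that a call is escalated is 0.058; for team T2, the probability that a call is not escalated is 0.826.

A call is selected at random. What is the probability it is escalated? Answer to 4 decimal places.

P(E|T2) = 1 − 0.826 = 0.174.
P(E) = P(E|T1)·P(T1) + P(E|T2)·P(T2)
      = 0.058·0.88 + 0.174·0.12
      = 0.05104 + 0.02088 = 0.07192

0.0719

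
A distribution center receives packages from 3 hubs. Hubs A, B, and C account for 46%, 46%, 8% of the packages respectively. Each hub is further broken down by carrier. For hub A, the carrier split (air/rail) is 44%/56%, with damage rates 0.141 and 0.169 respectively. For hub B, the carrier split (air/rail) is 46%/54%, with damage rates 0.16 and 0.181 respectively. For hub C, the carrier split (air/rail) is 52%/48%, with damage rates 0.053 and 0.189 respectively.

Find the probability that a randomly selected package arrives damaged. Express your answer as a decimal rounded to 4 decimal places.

P(D|A) = 0.44·0.141 + 0.56·0.169 = 0.06204 + 0.09464 = 0.15668
P(D|B) = 0.46·0.16 + 0.54·0.181 = 0.0736 + 0.09774 = 0.17134
P(D|C) = 0.52·0.053 + 0.48·0.189 = 0.02756 + 0.09072 = 0.11828
Then overall,
P(D) = 0.46·0.15668 + 0.46·0.17134 + 0.08·0.11828
      = 0.0720728 + 0.0788164 + 0.0094624 = 0.1603516

0.1604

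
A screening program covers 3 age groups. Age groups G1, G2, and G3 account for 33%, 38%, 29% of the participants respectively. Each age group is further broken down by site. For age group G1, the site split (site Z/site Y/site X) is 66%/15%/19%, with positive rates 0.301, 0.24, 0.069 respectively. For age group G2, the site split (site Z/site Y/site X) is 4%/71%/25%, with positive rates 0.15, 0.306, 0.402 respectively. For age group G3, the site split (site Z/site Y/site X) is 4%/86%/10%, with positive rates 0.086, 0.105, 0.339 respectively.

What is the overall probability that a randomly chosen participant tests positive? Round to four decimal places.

P(T|G1) = 0.66·0.301 + 0.15·0.24 + 0.19·0.069 = 0.19866 + 0.036 + 0.01311 = 0.24777
P(T|G2) = 0.04·0.15 + 0.71·0.306 + 0.25·0.402 = 0.006 + 0.21726 + 0.1005 = 0.32376
P(T|G3) = 0.04·0.086 + 0.86·0.105 + 0.1·0.339 = 0.00344 + 0.0903 + 0.0339 = 0.12764
Then overall,
P(T) = 0.33·0.24777 + 0.38·0.32376 + 0.29·0.12764
      = 0.0817641 + 0.1230288 + 0.0370156 = 0.2418085

P(T) ≈ 0.2418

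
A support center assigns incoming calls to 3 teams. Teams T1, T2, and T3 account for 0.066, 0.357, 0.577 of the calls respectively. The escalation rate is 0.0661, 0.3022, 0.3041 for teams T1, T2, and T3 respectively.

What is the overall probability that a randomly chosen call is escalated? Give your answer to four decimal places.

P(E) ≈ 0.2877

P(E) = P(E|T1)·P(T1) + P(E|T2)·P(T2) + P(E|T3)·P(T3)
      = 0.0661·0.066 + 0.3022·0.357 + 0.3041·0.577
      = 0.0043626 + 0.1078854 + 0.1754657 = 0.2877137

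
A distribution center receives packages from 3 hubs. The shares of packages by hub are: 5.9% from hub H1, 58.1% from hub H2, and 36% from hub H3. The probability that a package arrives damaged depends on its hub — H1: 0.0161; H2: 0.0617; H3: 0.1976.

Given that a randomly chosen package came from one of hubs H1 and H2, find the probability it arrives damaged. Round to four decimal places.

Let S = {H1, H2}.
P(S) = 0.059 + 0.581 = 0.64.
P(D ∩ S) = 0.0161·0.059 + 0.0617·0.581 = 0.0009499 + 0.0358477 = 0.0367976.
P(D | S) = 0.0367976 / 0.64 = 0.057496…

0.0575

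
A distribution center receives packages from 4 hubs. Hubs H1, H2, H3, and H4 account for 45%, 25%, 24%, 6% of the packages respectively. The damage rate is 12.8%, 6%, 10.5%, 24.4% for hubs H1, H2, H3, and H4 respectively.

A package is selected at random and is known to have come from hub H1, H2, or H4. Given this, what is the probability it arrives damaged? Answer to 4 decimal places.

Let S = {H1, H2, H4}.
P(S) = 0.45 + 0.25 + 0.06 = 0.76.
P(D ∩ S) = 0.128·0.45 + 0.06·0.25 + 0.244·0.06 = 0.0576 + 0.015 + 0.01464 = 0.08724.
P(D | S) = 0.08724 / 0.76 = 0.114789…

0.1148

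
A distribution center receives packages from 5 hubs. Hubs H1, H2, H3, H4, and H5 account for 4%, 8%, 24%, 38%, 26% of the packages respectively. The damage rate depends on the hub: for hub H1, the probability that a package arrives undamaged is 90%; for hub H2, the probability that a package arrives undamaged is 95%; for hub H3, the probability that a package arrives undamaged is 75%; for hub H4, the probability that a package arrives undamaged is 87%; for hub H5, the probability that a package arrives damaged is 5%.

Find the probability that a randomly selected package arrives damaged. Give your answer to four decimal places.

P(D|H1) = 1 − 0.9 = 0.1.
P(D|H2) = 1 − 0.95 = 0.05.
P(D|H3) = 1 − 0.75 = 0.25.
P(D|H4) = 1 − 0.87 = 0.13.
P(D) = P(D|H1)·P(H1) + P(D|H2)·P(H2) + P(D|H3)·P(H3) + P(D|H4)·P(H4) + P(D|H5)·P(H5)
      = 0.1·0.04 + 0.05·0.08 + 0.25·0.24 + 0.13·0.38 + 0.05·0.26
      = 0.004 + 0.004 + 0.06 + 0.0494 + 0.013 = 0.1304

0.1304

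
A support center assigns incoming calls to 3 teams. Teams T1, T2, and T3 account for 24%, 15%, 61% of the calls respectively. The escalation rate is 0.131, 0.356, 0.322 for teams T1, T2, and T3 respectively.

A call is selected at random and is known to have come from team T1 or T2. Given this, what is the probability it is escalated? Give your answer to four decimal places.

Let S = {T1, T2}.
P(S) = 0.24 + 0.15 = 0.39.
P(E ∩ S) = 0.131·0.24 + 0.356·0.15 = 0.03144 + 0.0534 = 0.08484.
P(E | S) = 0.08484 / 0.39 = 0.217538…

0.2175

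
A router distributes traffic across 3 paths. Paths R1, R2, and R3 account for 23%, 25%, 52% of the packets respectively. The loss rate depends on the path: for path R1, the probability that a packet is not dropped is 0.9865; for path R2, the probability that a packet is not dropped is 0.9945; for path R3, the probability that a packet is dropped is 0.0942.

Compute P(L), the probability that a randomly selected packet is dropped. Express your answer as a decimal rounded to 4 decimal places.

0.0535

P(L|R1) = 1 − 0.9865 = 0.0135.
P(L|R2) = 1 − 0.9945 = 0.0055.
P(L) = P(L|R1)·P(R1) + P(L|R2)·P(R2) + P(L|R3)·P(R3)
      = 0.0135·0.23 + 0.0055·0.25 + 0.0942·0.52
      = 0.003105 + 0.001375 + 0.048984 = 0.053464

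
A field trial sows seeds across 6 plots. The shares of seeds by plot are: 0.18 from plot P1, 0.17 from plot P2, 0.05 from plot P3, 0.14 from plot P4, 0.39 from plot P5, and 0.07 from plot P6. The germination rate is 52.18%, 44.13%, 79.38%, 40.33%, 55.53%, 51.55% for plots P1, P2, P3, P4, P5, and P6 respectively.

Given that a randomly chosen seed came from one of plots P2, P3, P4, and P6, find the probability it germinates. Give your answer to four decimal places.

Let S = {P2, P3, P4, P6}.
P(S) = 0.17 + 0.05 + 0.14 + 0.07 = 0.43.
P(G ∩ S) = 0.4413·0.17 + 0.7938·0.05 + 0.4033·0.14 + 0.5155·0.07 = 0.075021 + 0.03969 + 0.056462 + 0.036085 = 0.207258.
P(G | S) = 0.207258 / 0.43 = 0.481995…

0.4820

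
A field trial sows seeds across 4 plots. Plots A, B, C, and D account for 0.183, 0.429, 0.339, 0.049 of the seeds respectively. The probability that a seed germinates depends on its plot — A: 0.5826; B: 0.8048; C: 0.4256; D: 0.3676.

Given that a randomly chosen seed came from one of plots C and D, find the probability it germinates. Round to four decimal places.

Let S = {C, D}.
P(S) = 0.339 + 0.049 = 0.388.
P(G ∩ S) = 0.4256·0.339 + 0.3676·0.049 = 0.1442784 + 0.0180124 = 0.1622908.
P(G | S) = 0.1622908 / 0.388 = 0.418275…

P(G|S) ≈ 0.4183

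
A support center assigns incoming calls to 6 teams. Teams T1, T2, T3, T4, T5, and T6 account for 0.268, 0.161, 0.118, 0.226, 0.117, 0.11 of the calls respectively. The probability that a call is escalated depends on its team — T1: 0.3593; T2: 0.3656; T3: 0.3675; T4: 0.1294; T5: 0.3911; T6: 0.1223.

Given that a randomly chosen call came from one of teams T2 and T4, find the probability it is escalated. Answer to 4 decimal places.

0.2277

Let S = {T2, T4}.
P(S) = 0.161 + 0.226 = 0.387.
P(E ∩ S) = 0.3656·0.161 + 0.1294·0.226 = 0.0588616 + 0.0292444 = 0.088106.
P(E | S) = 0.088106 / 0.387 = 0.227664…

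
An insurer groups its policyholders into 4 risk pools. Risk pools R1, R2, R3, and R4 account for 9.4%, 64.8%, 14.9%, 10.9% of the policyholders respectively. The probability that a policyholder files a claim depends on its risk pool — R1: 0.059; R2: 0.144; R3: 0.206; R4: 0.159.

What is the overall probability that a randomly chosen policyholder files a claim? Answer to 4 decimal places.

0.1469

P(C) = P(C|R1)·P(R1) + P(C|R2)·P(R2) + P(C|R3)·P(R3) + P(C|R4)·P(R4)
      = 0.059·0.094 + 0.144·0.648 + 0.206·0.149 + 0.159·0.109
      = 0.005546 + 0.093312 + 0.030694 + 0.017331 = 0.146883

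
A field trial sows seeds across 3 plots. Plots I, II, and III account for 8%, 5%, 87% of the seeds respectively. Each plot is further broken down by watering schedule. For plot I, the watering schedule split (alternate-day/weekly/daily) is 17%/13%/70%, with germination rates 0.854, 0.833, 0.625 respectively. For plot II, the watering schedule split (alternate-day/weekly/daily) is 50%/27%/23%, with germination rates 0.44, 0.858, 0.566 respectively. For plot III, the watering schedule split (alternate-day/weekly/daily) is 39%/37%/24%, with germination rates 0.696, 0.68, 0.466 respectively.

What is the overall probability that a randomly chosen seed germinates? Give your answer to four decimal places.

P(G) ≈ 0.6367

P(G|I) = 0.17·0.854 + 0.13·0.833 + 0.7·0.625 = 0.14518 + 0.10829 + 0.4375 = 0.69097
P(G|II) = 0.5·0.44 + 0.27·0.858 + 0.23·0.566 = 0.22 + 0.23166 + 0.13018 = 0.58184
P(G|III) = 0.39·0.696 + 0.37·0.68 + 0.24·0.466 = 0.27144 + 0.2516 + 0.11184 = 0.63488
By total probability over the outer partition,
P(G) = 0.08·0.69097 + 0.05·0.58184 + 0.87·0.63488
      = 0.0552776 + 0.029092 + 0.5523456 = 0.6367152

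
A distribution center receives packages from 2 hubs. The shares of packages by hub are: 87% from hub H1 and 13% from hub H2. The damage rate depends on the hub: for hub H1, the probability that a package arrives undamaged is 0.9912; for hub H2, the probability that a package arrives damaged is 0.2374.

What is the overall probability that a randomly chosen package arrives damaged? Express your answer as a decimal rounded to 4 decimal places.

P(D) ≈ 0.0385

P(D|H1) = 1 − 0.9912 = 0.0088.
P(D) = P(D|H1)·P(H1) + P(D|H2)·P(H2)
      = 0.0088·0.87 + 0.2374·0.13
      = 0.007656 + 0.030862 = 0.038518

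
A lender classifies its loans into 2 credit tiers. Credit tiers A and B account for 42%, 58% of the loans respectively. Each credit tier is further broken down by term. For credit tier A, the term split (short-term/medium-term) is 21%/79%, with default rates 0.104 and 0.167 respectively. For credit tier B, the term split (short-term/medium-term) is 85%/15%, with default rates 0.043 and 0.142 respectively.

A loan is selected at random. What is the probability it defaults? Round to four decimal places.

0.0981

P(D|A) = 0.21·0.104 + 0.79·0.167 = 0.02184 + 0.13193 = 0.15377
P(D|B) = 0.85·0.043 + 0.15·0.142 = 0.03655 + 0.0213 = 0.05785
By total probability over the outer partition,
P(D) = 0.42·0.15377 + 0.58·0.05785
      = 0.0645834 + 0.033553 = 0.0981364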